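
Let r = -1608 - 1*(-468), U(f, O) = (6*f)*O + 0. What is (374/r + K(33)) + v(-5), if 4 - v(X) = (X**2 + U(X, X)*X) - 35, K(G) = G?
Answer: 454103/570 ≈ 796.67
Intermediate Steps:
U(f, O) = 6*O*f (U(f, O) = 6*O*f + 0 = 6*O*f)
r = -1140 (r = -1608 + 468 = -1140)
v(X) = 39 - X**2 - 6*X**3 (v(X) = 4 - ((X**2 + (6*X*X)*X) - 35) = 4 - ((X**2 + (6*X**2)*X) - 35) = 4 - ((X**2 + 6*X**3) - 35) = 4 - (-35 + X**2 + 6*X**3) = 4 + (35 - X**2 - 6*X**3) = 39 - X**2 - 6*X**3)
(374/r + K(33)) + v(-5) = (374/(-1140) + 33) + (39 - 1*(-5)**2 - 6*(-5)**3) = (374*(-1/1140) + 33) + (39 - 1*25 - 6*(-125)) = (-187/570 + 33) + (39 - 25 + 750) = 18623/570 + 764 = 454103/570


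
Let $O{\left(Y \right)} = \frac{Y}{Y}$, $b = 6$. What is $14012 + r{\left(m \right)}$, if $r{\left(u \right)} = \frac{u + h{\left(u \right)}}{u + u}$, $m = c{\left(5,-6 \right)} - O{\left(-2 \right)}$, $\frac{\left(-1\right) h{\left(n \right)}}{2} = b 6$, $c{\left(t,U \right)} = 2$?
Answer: $\frac{27953}{2} \approx 13977.0$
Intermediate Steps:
$O{\left(Y \right)} = 1$
$h{\left(n \right)} = -72$ ($h{\left(n \right)} = - 2 \cdot 6 \cdot 6 = \left(-2\right) 36 = -72$)
$m = 1$ ($m = 2 - 1 = 1$)
$r{\left(u \right)} = \frac{-72 + u}{2 u}$ ($r{\left(u \right)} = \frac{u - 72}{u + u} = \frac{-72 + u}{2 u}$)
$14012 + r{\left(m \right)} = 14012 + \frac{-72 + 1}{2 \cdot 1} = 14012 + \frac{1}{2} \cdot 1 \left(-71\right) = 14012 - \frac{71}{2} = \frac{27953}{2}$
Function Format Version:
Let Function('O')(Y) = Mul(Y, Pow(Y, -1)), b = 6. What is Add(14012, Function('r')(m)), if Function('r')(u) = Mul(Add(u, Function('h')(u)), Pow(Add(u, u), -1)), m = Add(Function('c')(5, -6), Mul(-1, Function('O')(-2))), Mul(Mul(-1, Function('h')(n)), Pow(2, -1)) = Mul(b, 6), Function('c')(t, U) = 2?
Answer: Rational(27953, 2) ≈ 13977.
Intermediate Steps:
Function('O')(Y) = 1
Function('h')(n) = -72 (Function('h')(n) = Mul(-2, Mul(6, 6)) = Mul(-2, 36) = -72)
m = 1 (m = Add(2, Mul(-1, 1)) = Add(2, -1) = 1)
Function('r')(u) = Mul(Rational(1, 2), Pow(u, -1), Add(-72, u)) (Function('r')(u) = Mul(Add(u, -72), Pow(Add(u, u), -1)) = Mul(Add(-72, u), Pow(Mul(2, u), -1)) = Mul(Add(-72, u), Mul(Rational(1, 2), Pow(u, -1))) = Mul(Rational(1, 2), Pow(u, -1), Add(-72, u)))
Add(14012, Function('r')(m)) = Add(14012, Mul(Rational(1, 2), Pow(1, -1), Add(-72, 1))) = Add(14012, Mul(Rational(1, 2), 1, -71)) = Add(14012, Rational(-71, 2)) = Rational(27953, 2)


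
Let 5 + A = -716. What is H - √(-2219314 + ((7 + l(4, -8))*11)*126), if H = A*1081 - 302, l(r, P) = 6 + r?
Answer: -779703 - 2*I*√548938 ≈ -7.797e+5 - 1481.8*I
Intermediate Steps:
A = -721 (A = -5 - 716 = -721)
H = -779703 (H = -721*1081 - 302 = -779401 - 302 = -779703)
H - √(-2219314 + ((7 + l(4, -8))*11)*126) = -779703 - √(-2219314 + ((7 + (6 + 4))*11)*126) = -779703 - √(-2219314 + ((7 + 10)*11)*126) = -779703 - √(-2219314 + (17*11)*126) = -779703 - √(-2219314 + 187*126) = -779703 - √(-2219314 + 23562) = -779703 - √(-2195752) = -779703 - 2*I*√548938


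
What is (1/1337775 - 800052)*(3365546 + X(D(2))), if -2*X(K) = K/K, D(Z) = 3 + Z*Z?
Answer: -2401405484548973403/891850 ≈ -2.6926e+12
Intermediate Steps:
D(Z) = 3 + Z²
X(K) = -½ (X(K) = -K/(2*K) = -½*1 = -½)
(1/1337775 - 800052)*(3365546 + X(D(2))) = (1/1337775 - 800052)*(3365546 - ½) = (1/1337775 - 800052)*(6731091/2) = -1070289564299/1337775*6731091/2 = -2401405484548973403/891850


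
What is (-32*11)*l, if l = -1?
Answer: 352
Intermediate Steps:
(-32*11)*l = -32*11*(-1) = -352*(-1) = 352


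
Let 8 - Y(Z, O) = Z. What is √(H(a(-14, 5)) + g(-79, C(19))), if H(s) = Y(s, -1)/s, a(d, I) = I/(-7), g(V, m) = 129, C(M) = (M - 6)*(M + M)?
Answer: 2*√730/5 ≈ 10.807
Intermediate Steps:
C(M) = 2*M*(-6 + M) (C(M) = (-6 + M)*(2*M) = 2*M*(-6 + M))
Y(Z, O) = 8 - Z
a(d, I) = -I/7 (a(d, I) = I*(-⅐) = -I/7)
H(s) = (8 - s)/s
√(H(a(-14, 5)) + g(-79, C(19))) = √((8 - (-1)*5/7)/((-⅐*5)) + 129) = √((8 - 1*(-5/7))/(-5/7) + 129) = √(-7*(8 + 5/7)/5 + 129) = √(-7/5*61/7 + 129) = √(-61/5 + 129) = √(584/5) = 2*√730/5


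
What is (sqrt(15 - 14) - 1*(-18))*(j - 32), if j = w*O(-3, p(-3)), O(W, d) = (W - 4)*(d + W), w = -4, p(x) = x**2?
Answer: 2584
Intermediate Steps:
O(W, d) = (-4 + W)*(W + d)
j = 168 (j = -4*((-3)**2 - 4*(-3) - 4*(-3)**2 - 3*(-3)**2) = -4*(9 + 12 - 4*9 - 3*9) = -4*(9 + 12 - 36 - 27) = -4*(-42) = 168)
(sqrt(15 - 14) - 1*(-18))*(j - 32) = (sqrt(15 - 14) - 1*(-18))*(168 - 32) = (sqrt(1) + 18)*136 = (1 + 18)*136 = 19*136 = 2584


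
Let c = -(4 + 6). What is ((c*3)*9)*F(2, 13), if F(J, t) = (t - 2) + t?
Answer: -6480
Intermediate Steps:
c = -10 (c = -1*10 = -10)
F(J, t) = -2 + 2*t (F(J, t) = (-2 + t) + t = -2 + 2*t)
((c*3)*9)*F(2, 13) = (-10*3*9)*(-2 + 2*13) = (-30*9)*(-2 + 26) = -270*24 = -6480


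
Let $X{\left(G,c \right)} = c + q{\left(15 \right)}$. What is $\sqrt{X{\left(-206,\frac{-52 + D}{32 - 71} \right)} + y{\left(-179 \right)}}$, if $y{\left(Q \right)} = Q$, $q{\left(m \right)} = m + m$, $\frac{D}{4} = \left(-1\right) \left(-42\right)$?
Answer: $\frac{i \sqrt{231153}}{39} \approx 12.328 i$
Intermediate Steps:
$D = 168$ ($D = 4 \left(\left(-1\right) \left(-42\right)\right) = 4 \cdot 42 = 168$)
$q{\left(m \right)} = 2 m$
$X{\left(G,c \right)} = 30 + c$ ($X{\left(G,c \right)} = c + 2 \cdot 15 = c + 30 = 30 + c$)
$\sqrt{X{\left(-206,\frac{-52 + D}{32 - 71} \right)} + y{\left(-179 \right)}} = \sqrt{\left(30 + \frac{-52 + 168}{32 - 71}\right) - 179} = \sqrt{\left(30 + \frac{116}{-39}\right) - 179} = \sqrt{\left(30 + 116 \left(- \frac{1}{39}\right)\right) - 179} = \sqrt{\left(30 - \frac{116}{39}\right) - 179} = \sqrt{\frac{1054}{39} - 179} = \sqrt{- \frac{5927}{39}} = \frac{i \sqrt{231153}}{39}$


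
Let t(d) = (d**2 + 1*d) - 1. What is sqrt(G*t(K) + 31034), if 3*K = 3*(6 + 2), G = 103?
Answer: sqrt(38347) ≈ 195.82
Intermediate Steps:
K = 8 (K = (3*(6 + 2))/3 = (3*8)/3 = (1/3)*24 = 8)
t(d) = -1 + d + d**2 (t(d) = (d**2 + d) - 1 = (d + d**2) - 1 = -1 + d + d**2)
sqrt(G*t(K) + 31034) = sqrt(103*(-1 + 8 + 8**2) + 31034) = sqrt(103*(-1 + 8 + 64) + 31034) = sqrt(103*71 + 31034) = sqrt(7313 + 31034) = sqrt(38347)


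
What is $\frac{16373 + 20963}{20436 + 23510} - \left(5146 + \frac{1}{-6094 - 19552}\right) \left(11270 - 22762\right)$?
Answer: $\frac{16662662587982034}{281759779} \approx 5.9138 \cdot 10^{7}$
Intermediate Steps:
$\frac{16373 + 20963}{20436 + 23510} - \left(5146 + \frac{1}{-6094 - 19552}\right) \left(11270 - 22762\right) = \frac{37336}{43946} - \left(5146 + \frac{1}{-25646}\right) \left(-11492\right) = 37336 \cdot \frac{1}{43946} - \left(5146 - \frac{1}{25646}\right) \left(-11492\right) = \frac{18668}{21973} - \frac{131974315}{25646} \left(-11492\right) = \frac{18668}{21973} - - \frac{758324413990}{12823} = \frac{18668}{21973} + \frac{758324413990}{12823} = \frac{16662662587982034}{281759779}$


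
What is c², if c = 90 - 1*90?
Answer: 0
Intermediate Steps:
c = 0 (c = 90 - 90 = 0)
c² = 0² = 0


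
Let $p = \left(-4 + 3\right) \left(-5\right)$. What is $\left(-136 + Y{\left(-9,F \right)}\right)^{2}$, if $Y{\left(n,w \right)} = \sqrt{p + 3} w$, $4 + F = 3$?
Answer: $18504 + 544 \sqrt{2} \approx 19273.0$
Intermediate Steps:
$p = 5$ ($p = \left(-1\right) \left(-5\right) = 5$)
$F = -1$ ($F = -4 + 3 = -1$)
$Y{\left(n,w \right)} = 2 w \sqrt{2}$ ($Y{\left(n,w \right)} = \sqrt{5 + 3} w = \sqrt{8} w = 2 \sqrt{2} w = 2 w \sqrt{2}$)
$\left(-136 + Y{\left(-9,F \right)}\right)^{2} = \left(-136 + 2 \left(-1\right) \sqrt{2}\right)^{2} = \left(-136 - 2 \sqrt{2}\right)^{2}$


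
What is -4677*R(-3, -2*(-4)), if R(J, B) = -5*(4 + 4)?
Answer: 187080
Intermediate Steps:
R(J, B) = -40 (R(J, B) = -5*8 = -40)
-4677*R(-3, -2*(-4)) = -4677*(-40) = 187080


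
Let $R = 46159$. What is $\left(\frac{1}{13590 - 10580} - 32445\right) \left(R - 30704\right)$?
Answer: $- \frac{301865356859}{602} \approx -5.0144 \cdot 10^{8}$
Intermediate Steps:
$\left(\frac{1}{13590 - 10580} - 32445\right) \left(R - 30704\right) = \left(\frac{1}{13590 - 10580} - 32445\right) \left(46159 - 30704\right) = \left(\frac{1}{3010} - 32445\right) 15455 = \left(- \frac{97659449}{3010}\right) 15455 = - \frac{301865356859}{602}$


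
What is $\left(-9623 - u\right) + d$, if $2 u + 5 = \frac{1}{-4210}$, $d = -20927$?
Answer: $- \frac{257209949}{8420} \approx -30548.0$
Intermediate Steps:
$u = - \frac{21051}{8420}$ ($u = - \frac{5}{2} + \frac{1}{2 \left(-4210\right)} = - \frac{5}{2} + \frac{1}{2} \left(- \frac{1}{4210}\right) = - \frac{5}{2} - \frac{1}{8420} = - \frac{21051}{8420} \approx -2.5001$)
$\left(-9623 - u\right) + d = \left(-9623 - - \frac{21051}{8420}\right) - 20927 = \left(-9623 + \frac{21051}{8420}\right) - 20927 = - \frac{81004609}{8420} - 20927 = - \frac{257209949}{8420}$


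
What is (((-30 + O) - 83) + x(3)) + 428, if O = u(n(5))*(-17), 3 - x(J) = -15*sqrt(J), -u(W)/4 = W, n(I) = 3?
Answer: 522 + 15*sqrt(3) ≈ 547.98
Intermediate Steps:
u(W) = -4*W
x(J) = 3 + 15*sqrt(J) (x(J) = 3 - (-15)*sqrt(J) = 3 + 15*sqrt(J))
O = 204 (O = -4*3*(-17) = -12*(-17) = 204)
(((-30 + O) - 83) + x(3)) + 428 = (((-30 + 204) - 83) + (3 + 15*sqrt(3))) + 428 = ((174 - 83) + (3 + 15*sqrt(3))) + 428 = (91 + (3 + 15*sqrt(3))) + 428 = (94 + 15*sqrt(3)) + 428 = 522 + 15*sqrt(3)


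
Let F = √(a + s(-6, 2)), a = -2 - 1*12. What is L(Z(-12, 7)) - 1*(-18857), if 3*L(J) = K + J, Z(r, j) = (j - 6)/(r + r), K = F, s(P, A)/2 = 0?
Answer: 1357703/72 + I*√14/3 ≈ 18857.0 + 1.2472*I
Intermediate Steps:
s(P, A) = 0 (s(P, A) = 2*0 = 0)
a = -14 (a = -2 - 12 = -14)
F = I*√14 (F = √(-14 + 0) = √(-14) = I*√14 ≈ 3.7417*I)
K = I*√14 ≈ 3.7417*I
Z(r, j) = (-6 + j)/(2*r) (Z(r, j) = (-6 + j)/((2*r)) = (-6 + j)*(1/(2*r)) = (-6 + j)/(2*r))
L(J) = J/3 + I*√14/3 (L(J) = (I*√14 + J)/3 = (J + I*√14)/3 = J/3 + I*√14/3)
L(Z(-12, 7)) - 1*(-18857) = (((½)*(-6 + 7)/(-12))/3 + I*√14/3) - 1*(-18857) = (((½)*(-1/12)*1)/3 + I*√14/3) + 18857 = ((⅓)*(-1/24) + I*√14/3) + 18857 = (-1/72 + I*√14/3) + 18857 = 1357703/72 + I*√14/3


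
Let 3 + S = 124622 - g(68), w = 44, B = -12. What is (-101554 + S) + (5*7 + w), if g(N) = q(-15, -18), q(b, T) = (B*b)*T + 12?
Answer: 26372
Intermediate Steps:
q(b, T) = 12 - 12*T*b (q(b, T) = (-12*b)*T + 12 = -12*T*b + 12 = 12 - 12*T*b)
g(N) = -3228 (g(N) = 12 - 12*(-18)*(-15) = 12 - 3240 = -3228)
S = 127847 (S = -3 + (124622 - 1*(-3228)) = -3 + (124622 + 3228) = -3 + 127850 = 127847)
(-101554 + S) + (5*7 + w) = (-101554 + 127847) + (5*7 + 44) = 26293 + (35 + 44) = 26293 + 79 = 26372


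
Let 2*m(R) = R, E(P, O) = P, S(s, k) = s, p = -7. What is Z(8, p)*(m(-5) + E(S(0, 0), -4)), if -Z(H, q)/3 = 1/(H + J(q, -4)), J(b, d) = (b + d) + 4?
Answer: 15/2 ≈ 7.5000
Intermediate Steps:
J(b, d) = 4 + b + d
m(R) = R/2
Z(H, q) = -3/(H + q) (Z(H, q) = -3/(H + (4 + q - 4)) = -3/(H + q))
Z(8, p)*(m(-5) + E(S(0, 0), -4)) = (-3/(8 - 7))*((½)*(-5) + 0) = (-3/1)*(-5/2 + 0) = -3*1*(-5/2) = -3*(-5/2) = 15/2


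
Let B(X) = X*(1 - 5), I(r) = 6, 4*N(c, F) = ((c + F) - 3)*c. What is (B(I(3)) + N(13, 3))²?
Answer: 5329/16 ≈ 333.06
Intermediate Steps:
N(c, F) = c*(-3 + F + c)/4 (N(c, F) = (((c + F) - 3)*c)/4 = (((F + c) - 3)*c)/4 = ((-3 + F + c)*c)/4 = (c*(-3 + F + c))/4 = c*(-3 + F + c)/4)
B(X) = -4*X (B(X) = X*(-4) = -4*X)
(B(I(3)) + N(13, 3))² = (-4*6 + (¼)*13*(-3 + 3 + 13))² = (-24 + (¼)*13*13)² = (-24 + 169/4)² = (73/4)² = 5329/16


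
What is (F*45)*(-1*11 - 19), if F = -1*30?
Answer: 40500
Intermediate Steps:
F = -30
(F*45)*(-1*11 - 19) = (-30*45)*(-1*11 - 19) = -1350*(-11 - 19) = -1350*(-30) = 40500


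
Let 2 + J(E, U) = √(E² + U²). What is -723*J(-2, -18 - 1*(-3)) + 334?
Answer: 1780 - 723*√229 ≈ -9161.0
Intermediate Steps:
J(E, U) = -2 + √(E² + U²)
-723*J(-2, -18 - 1*(-3)) + 334 = -723*(-2 + √((-2)² + (-18 - 1*(-3))²)) + 334 = -723*(-2 + √(4 + (-18 + 3)²)) + 334 = -723*(-2 + √(4 + (-15)²)) + 334 = -723*(-2 + √(4 + 225)) + 334 = -723*(-2 + √229) + 334 = (1446 - 723*√229) + 334 = 1780 - 723*√229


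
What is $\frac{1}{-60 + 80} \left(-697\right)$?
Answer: $- \frac{697}{20} \approx -34.85$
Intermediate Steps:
$\frac{1}{-60 + 80} \left(-697\right) = \frac{1}{20} \left(-697\right) = - \frac{697}{20}$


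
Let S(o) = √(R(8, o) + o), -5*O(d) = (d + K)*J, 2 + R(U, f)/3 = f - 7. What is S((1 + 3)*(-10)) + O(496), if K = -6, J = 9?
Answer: -882 + I*√187 ≈ -882.0 + 13.675*I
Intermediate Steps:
R(U, f) = -27 + 3*f (R(U, f) = -6 + 3*(f - 7) = -6 + 3*(-7 + f) = -6 + (-21 + 3*f) = -27 + 3*f)
O(d) = 54/5 - 9*d/5 (O(d) = -(d - 6)*9/5 = -(-6 + d)*9/5 = -(-54 + 9*d)/5 = 54/5 - 9*d/5)
S(o) = √(-27 + 4*o) (S(o) = √((-27 + 3*o) + o) = √(-27 + 4*o))
S((1 + 3)*(-10)) + O(496) = √(-27 + 4*((1 + 3)*(-10))) + (54/5 - 9/5*496) = √(-27 + 4*(4*(-10))) + (54/5 - 4464/5) = √(-27 + 4*(-40)) - 882 = √(-27 - 160) - 882 = √(-187) - 882 = I*√187 - 882 = -882 + I*√187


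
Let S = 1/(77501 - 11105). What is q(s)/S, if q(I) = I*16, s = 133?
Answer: 141290688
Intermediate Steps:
q(I) = 16*I
S = 1/66396 ≈ 1.5061e-5
q(s)/S = (16*133)/(1/66396) = 2128*66396 = 141290688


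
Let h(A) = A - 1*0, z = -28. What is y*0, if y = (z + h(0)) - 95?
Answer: 0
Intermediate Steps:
h(A) = A (h(A) = A + 0 = A)
y = -123 (y = (-28 + 0) - 95 = -28 - 95 = -123)
y*0 = -123*0 = 0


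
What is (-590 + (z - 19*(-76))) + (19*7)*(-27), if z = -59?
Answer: -2796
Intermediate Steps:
(-590 + (z - 19*(-76))) + (19*7)*(-27) = (-590 + (-59 - 19*(-76))) + (19*7)*(-27) = (-590 + (-59 + 1444)) + 133*(-27) = (-590 + 1385) - 3591 = 795 - 3591 = -2796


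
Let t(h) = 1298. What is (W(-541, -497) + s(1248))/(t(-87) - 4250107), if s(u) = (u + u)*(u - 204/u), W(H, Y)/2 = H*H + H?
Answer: -3698880/4248809 ≈ -0.87057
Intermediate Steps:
W(H, Y) = 2*H + 2*H² (W(H, Y) = 2*(H*H + H) = 2*(H² + H) = 2*(H + H²) = 2*H + 2*H²)
s(u) = 2*u*(u - 204/u) (s(u) = (2*u)*(u - 204/u) = 2*u*(u - 204/u))
(W(-541, -497) + s(1248))/(t(-87) - 4250107) = (2*(-541)*(1 - 541) + (-408 + 2*1248²))/(1298 - 4250107) = (2*(-541)*(-540) + (-408 + 2*1557504))/(-4248809) = (584280 + (-408 + 3115008))*(-1/4248809) = (584280 + 3114600)*(-1/4248809) = 3698880*(-1/4248809) = -3698880/4248809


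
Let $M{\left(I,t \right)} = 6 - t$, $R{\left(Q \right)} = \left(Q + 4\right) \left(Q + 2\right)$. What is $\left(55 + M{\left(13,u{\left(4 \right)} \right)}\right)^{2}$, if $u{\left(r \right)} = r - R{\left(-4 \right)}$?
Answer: $3249$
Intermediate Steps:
$R{\left(Q \right)} = \left(2 + Q\right) \left(4 + Q\right)$ ($R{\left(Q \right)} = \left(4 + Q\right) \left(2 + Q\right) = \left(2 + Q\right) \left(4 + Q\right)$)
$u{\left(r \right)} = r$ ($u{\left(r \right)} = r - \left(8 + \left(-4\right)^{2} + 6 \left(-4\right)\right) = r - \left(8 + 16 - 24\right) = r - 0 = r + 0 = r$)
$\left(55 + M{\left(13,u{\left(4 \right)} \right)}\right)^{2} = \left(55 + \left(6 - 4\right)\right)^{2} = \left(55 + 2\right)^{2} = 57^{2} = 3249$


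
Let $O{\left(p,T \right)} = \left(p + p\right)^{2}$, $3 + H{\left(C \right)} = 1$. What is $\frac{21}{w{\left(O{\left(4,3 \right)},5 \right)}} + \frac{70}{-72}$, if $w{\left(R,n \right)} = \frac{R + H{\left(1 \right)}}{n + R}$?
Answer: $\frac{24997}{1116} \approx 22.399$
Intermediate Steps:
$H{\left(C \right)} = -2$ ($H{\left(C \right)} = -3 + 1 = -2$)
$O{\left(p,T \right)} = 4 p^{2}$ ($O{\left(p,T \right)} = \left(2 p\right)^{2} = 4 p^{2}$)
$w{\left(R,n \right)} = \frac{-2 + R}{R + n}$ ($w{\left(R,n \right)} = \frac{R - 2}{n + R} = \frac{-2 + R}{R + n}$)
$\frac{21}{w{\left(O{\left(4,3 \right)},5 \right)}} + \frac{70}{-72} = \frac{21}{\frac{1}{4 \cdot 4^{2} + 5} \left(-2 + 4 \cdot 4^{2}\right)} + \frac{70}{-72} = \frac{21}{\frac{1}{4 \cdot 16 + 5} \left(-2 + 4 \cdot 16\right)} + 70 \left(- \frac{1}{72}\right) = \frac{21}{\frac{1}{64 + 5} \left(-2 + 64\right)} - \frac{35}{36} = \frac{21}{\frac{1}{69} \cdot 62} - \frac{35}{36} = \frac{21}{\frac{62}{69}} - \frac{35}{36} = 21 \cdot \frac{69}{62} - \frac{35}{36} = \frac{1449}{62} - \frac{35}{36} = \frac{24997}{1116}$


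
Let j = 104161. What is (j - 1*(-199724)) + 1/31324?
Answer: 9518893741/31324 ≈ 3.0389e+5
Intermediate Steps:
(j - 1*(-199724)) + 1/31324 = (104161 - 1*(-199724)) + 1/31324 = (104161 + 199724) + 1/31324 = 303885 + 1/31324 = 9518893741/31324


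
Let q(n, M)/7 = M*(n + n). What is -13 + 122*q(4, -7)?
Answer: -47837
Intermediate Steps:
q(n, M) = 14*M*n (q(n, M) = 7*(M*(n + n)) = 7*(M*(2*n)) = 7*(2*M*n) = 14*M*n)
-13 + 122*q(4, -7) = -13 + 122*(14*(-7)*4) = -13 + 122*(-392) = -13 - 47824 = -47837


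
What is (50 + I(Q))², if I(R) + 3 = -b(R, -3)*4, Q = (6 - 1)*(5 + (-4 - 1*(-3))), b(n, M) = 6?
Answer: 529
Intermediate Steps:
Q = 20 (Q = 5*(5 + (-4 + 3)) = 5*(5 - 1) = 5*4 = 20)
I(R) = -27 (I(R) = -3 - 1*6*4 = -3 - 6*4 = -3 - 24 = -27)
(50 + I(Q))² = (50 - 27)² = 23² = 529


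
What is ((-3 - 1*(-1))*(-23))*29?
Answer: 1334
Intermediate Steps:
((-3 - 1*(-1))*(-23))*29 = ((-3 + 1)*(-23))*29 = -2*(-23)*29 = 46*29 = 1334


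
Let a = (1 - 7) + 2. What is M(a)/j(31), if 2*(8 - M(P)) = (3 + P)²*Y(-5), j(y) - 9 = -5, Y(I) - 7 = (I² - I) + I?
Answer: -2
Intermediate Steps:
Y(I) = 7 + I² (Y(I) = 7 + ((I² - I) + I) = 7 + I²)
a = -4 (a = -6 + 2 = -4)
j(y) = 4 (j(y) = 9 - 5 = 4)
M(P) = 8 - 16*(3 + P)² (M(P) = 8 - (3 + P)²*(7 + (-5)²)/2 = 8 - (3 + P)²*(7 + 25)/2 = 8 - (3 + P)²*32/2 = 8 - 16*(3 + P)²)
M(a)/j(31) = (8 - 16*(3 - 4)²)/4 = (8 - 16*(-1)²)*(¼) = (8 - 16*1)*(¼) = (8 - 16)*(¼) = -8*¼ = -2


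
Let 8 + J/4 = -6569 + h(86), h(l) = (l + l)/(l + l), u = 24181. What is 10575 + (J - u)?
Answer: -39910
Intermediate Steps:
h(l) = 1 (h(l) = (2*l)/((2*l)) = (2*l)*(1/(2*l)) = 1)
J = -26304 (J = -32 + 4*(-6569 + 1) = -32 + 4*(-6568) = -32 - 26272 = -26304)
10575 + (J - u) = 10575 + (-26304 - 1*24181) = 10575 + (-26304 - 24181) = 10575 - 50485 = -39910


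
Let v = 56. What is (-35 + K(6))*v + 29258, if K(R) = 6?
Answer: 27634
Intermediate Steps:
(-35 + K(6))*v + 29258 = (-35 + 6)*56 + 29258 = -29*56 + 29258 = -1624 + 29258 = 27634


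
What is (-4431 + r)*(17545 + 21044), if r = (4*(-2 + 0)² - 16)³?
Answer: -170987859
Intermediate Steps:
r = 0 (r = (4*(-2)² - 16)³ = (4*4 - 16)³ = (16 - 16)³ = 0³ = 0)
(-4431 + r)*(17545 + 21044) = (-4431 + 0)*(17545 + 21044) = -4431*38589 = -170987859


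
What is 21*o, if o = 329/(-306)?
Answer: -2303/102 ≈ -22.578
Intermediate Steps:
o = -329/306 (o = 329*(-1/306) = -329/306 ≈ -1.0752)
21*o = 21*(-329/306) = -2303/102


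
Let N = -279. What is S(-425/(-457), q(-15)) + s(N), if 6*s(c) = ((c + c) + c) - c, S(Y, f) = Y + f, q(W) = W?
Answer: -48931/457 ≈ -107.07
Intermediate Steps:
s(c) = c/3 (s(c) = (((c + c) + c) - c)/6 = ((2*c + c) - c)/6 = (3*c - c)/6 = (2*c)/6 = c/3)
S(-425/(-457), q(-15)) + s(N) = (-425/(-457) - 15) + (1/3)*(-279) = (-425*(-1/457) - 15) - 93 = (425/457 - 15) - 93 = -6430/457 - 93 = -48931/457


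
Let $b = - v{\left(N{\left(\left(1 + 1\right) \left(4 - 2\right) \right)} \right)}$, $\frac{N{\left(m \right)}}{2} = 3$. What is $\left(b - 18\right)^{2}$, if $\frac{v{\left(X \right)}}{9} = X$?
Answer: $5184$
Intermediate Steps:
$N{\left(m \right)} = 6$ ($N{\left(m \right)} = 2 \cdot 3 = 6$)
$v{\left(X \right)} = 9 X$
$b = -54$ ($b = - 9 \cdot 6 = \left(-1\right) 54 = -54$)
$\left(b - 18\right)^{2} = \left(-54 - 18\right)^{2} = \left(-72\right)^{2} = 5184$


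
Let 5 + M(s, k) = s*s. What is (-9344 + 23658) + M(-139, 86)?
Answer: 33630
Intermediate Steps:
M(s, k) = -5 + s**2 (M(s, k) = -5 + s*s = -5 + s**2)
(-9344 + 23658) + M(-139, 86) = (-9344 + 23658) + (-5 + (-139)**2) = 14314 + (-5 + 19321) = 14314 + 19316 = 33630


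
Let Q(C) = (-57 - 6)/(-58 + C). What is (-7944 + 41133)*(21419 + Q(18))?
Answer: 28437098547/40 ≈ 7.1093e+8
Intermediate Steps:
Q(C) = -63/(-58 + C)
(-7944 + 41133)*(21419 + Q(18)) = (-7944 + 41133)*(21419 - 63/(-58 + 18)) = 33189*(21419 - 63/(-40)) = 33189*(21419 - 63*(-1/40)) = 33189*(21419 + 63/40) = 33189*(856823/40) = 28437098547/40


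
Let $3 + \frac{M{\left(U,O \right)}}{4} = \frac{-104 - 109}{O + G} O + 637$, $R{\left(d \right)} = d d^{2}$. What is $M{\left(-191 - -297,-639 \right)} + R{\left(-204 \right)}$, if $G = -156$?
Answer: $- \frac{2249270396}{265} \approx -8.4878 \cdot 10^{6}$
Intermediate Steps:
$R{\left(d \right)} = d^{3}$
$M{\left(U,O \right)} = 2536 - \frac{852 O}{-156 + O}$ ($M{\left(U,O \right)} = -12 + 4 \left(\frac{-104 - 109}{O - 156} O + 637\right) = -12 + 4 \left(- \frac{213}{-156 + O} O + 637\right) = -12 + 4 \left(- \frac{213 O}{-156 + O} + 637\right) = -12 + 4 \left(637 - \frac{213 O}{-156 + O}\right) = -12 - \left(-2548 + \frac{852 O}{-156 + O}\right) = 2536 - \frac{852 O}{-156 + O}$)
$M{\left(-191 - -297,-639 \right)} + R{\left(-204 \right)} = \frac{4 \left(-98904 + 421 \left(-639\right)\right)}{-156 - 639} + \left(-204\right)^{3} = \frac{4 \left(-98904 - 269019\right)}{-795} - 8489664 = 4 \left(- \frac{1}{795}\right) \left(-367923\right) - 8489664 = \frac{490564}{265} - 8489664 = - \frac{2249270396}{265}$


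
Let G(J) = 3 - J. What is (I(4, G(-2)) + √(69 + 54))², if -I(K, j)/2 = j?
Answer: (10 - √123)² ≈ 1.1893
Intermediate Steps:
I(K, j) = -2*j
(I(4, G(-2)) + √(69 + 54))² = (-2*(3 - 1*(-2)) + √(69 + 54))² = (-2*(3 + 2) + √123)² = (-2*5 + √123)² = (-10 + √123)²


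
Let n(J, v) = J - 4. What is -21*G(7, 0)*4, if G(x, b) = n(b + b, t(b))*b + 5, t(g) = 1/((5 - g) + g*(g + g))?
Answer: -420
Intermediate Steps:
t(g) = 1/(5 - g + 2*g**2) (t(g) = 1/((5 - g) + g*(2*g)) = 1/((5 - g) + 2*g**2) = 1/(5 - g + 2*g**2))
n(J, v) = -4 + J
G(x, b) = 5 + b*(-4 + 2*b) (G(x, b) = (-4 + (b + b))*b + 5 = (-4 + 2*b)*b + 5 = b*(-4 + 2*b) + 5 = 5 + b*(-4 + 2*b))
-21*G(7, 0)*4 = -21*(5 + 2*0*(-2 + 0))*4 = -21*(5 + 2*0*(-2))*4 = -21*(5 + 0)*4 = -21*5*4 = -105*4 = -420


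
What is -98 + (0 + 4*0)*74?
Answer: -98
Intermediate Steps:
-98 + (0 + 4*0)*74 = -98 + (0 + 0)*74 = -98 + 0*74 = -98 + 0 = -98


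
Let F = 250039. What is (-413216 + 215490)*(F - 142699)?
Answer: -21223908840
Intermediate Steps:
(-413216 + 215490)*(F - 142699) = (-413216 + 215490)*(250039 - 142699) = -197726*107340 = -21223908840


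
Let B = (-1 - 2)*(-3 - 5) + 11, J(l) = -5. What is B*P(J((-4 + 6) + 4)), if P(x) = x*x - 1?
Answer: 840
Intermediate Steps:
P(x) = -1 + x**2 (P(x) = x**2 - 1 = -1 + x**2)
B = 35 (B = -3*(-8) + 11 = 24 + 11 = 35)
B*P(J((-4 + 6) + 4)) = 35*(-1 + (-5)**2) = 35*(-1 + 25) = 35*24 = 840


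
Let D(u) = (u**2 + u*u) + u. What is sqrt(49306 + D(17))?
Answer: sqrt(49901) ≈ 223.39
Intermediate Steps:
D(u) = u + 2*u**2 (D(u) = (u**2 + u**2) + u = 2*u**2 + u = u + 2*u**2)
sqrt(49306 + D(17)) = sqrt(49306 + 17*(1 + 2*17)) = sqrt(49306 + 17*(1 + 34)) = sqrt(49306 + 17*35) = sqrt(49306 + 595) = sqrt(49901)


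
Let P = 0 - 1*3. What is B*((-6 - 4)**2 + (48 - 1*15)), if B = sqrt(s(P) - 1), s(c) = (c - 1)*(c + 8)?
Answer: 133*I*sqrt(21) ≈ 609.48*I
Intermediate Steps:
P = -3 (P = 0 - 3 = -3)
s(c) = (-1 + c)*(8 + c)
B = I*sqrt(21) (B = sqrt((-8 + (-3)**2 + 7*(-3)) - 1) = sqrt((-8 + 9 - 21) - 1) = sqrt(-20 - 1) = sqrt(-21) = I*sqrt(21) ≈ 4.5826*I)
B*((-6 - 4)**2 + (48 - 1*15)) = (I*sqrt(21))*((-6 - 4)**2 + (48 - 1*15)) = (I*sqrt(21))*((-10)**2 + (48 - 15)) = (I*sqrt(21))*(100 + 33) = (I*sqrt(21))*133 = 133*I*sqrt(21)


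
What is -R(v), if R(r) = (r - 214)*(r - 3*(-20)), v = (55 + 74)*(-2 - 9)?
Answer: -2219247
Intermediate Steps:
v = -1419 (v = 129*(-11) = -1419)
R(r) = (-214 + r)*(60 + r) (R(r) = (-214 + r)*(r + 60) = (-214 + r)*(60 + r))
-R(v) = -(-12840 + (-1419)² - 154*(-1419)) = -(-12840 + 2013561 + 218526) = -1*2219247 = -2219247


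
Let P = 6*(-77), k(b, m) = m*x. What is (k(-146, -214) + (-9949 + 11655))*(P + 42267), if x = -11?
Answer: 169728300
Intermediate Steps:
k(b, m) = -11*m (k(b, m) = m*(-11) = -11*m)
P = -462
(k(-146, -214) + (-9949 + 11655))*(P + 42267) = (-11*(-214) + (-9949 + 11655))*(-462 + 42267) = (2354 + 1706)*41805 = 4060*41805 = 169728300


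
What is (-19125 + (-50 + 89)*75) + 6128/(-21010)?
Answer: -170184064/10505 ≈ -16200.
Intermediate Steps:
(-19125 + (-50 + 89)*75) + 6128/(-21010) = (-19125 + 39*75) + 6128*(-1/21010) = (-19125 + 2925) - 3064/10505 = -16200 - 3064/10505 = -170184064/10505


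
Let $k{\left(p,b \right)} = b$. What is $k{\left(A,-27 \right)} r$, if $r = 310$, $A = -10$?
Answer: $-8370$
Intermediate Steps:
$k{\left(A,-27 \right)} r = \left(-27\right) 310 = -8370$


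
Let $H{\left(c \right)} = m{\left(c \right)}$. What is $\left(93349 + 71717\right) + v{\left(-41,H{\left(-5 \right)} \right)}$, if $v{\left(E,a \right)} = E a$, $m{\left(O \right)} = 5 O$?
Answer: $166091$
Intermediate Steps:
$H{\left(c \right)} = 5 c$
$\left(93349 + 71717\right) + v{\left(-41,H{\left(-5 \right)} \right)} = \left(93349 + 71717\right) - 41 \cdot 5 \left(-5\right) = 165066 - -1025 = 165066 + 1025 = 166091$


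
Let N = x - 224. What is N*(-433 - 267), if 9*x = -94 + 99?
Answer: 1407700/9 ≈ 1.5641e+5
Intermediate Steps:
x = 5/9 (x = (-94 + 99)/9 = (1/9)*5 = 5/9 ≈ 0.55556)
N = -2011/9 (N = 5/9 - 224 = -2011/9 ≈ -223.44)
N*(-433 - 267) = -2011*(-433 - 267)/9 = -2011/9*(-700) = 1407700/9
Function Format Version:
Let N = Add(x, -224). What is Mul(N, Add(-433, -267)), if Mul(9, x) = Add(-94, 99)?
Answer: Rational(1407700, 9) ≈ 1.5641e+5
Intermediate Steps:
x = Rational(5, 9) (x = Mul(Rational(1, 9), Add(-94, 99)) = Mul(Rational(1, 9), 5) = Rational(5, 9) ≈ 0.55556)
N = Rational(-2011, 9) (N = Add(Rational(5, 9), -224) = Rational(-2011, 9) ≈ -223.44)
Mul(N, Add(-433, -267)) = Mul(Rational(-2011, 9), Add(-433, -267)) = Mul(Rational(-2011, 9), -700) = Rational(1407700, 9)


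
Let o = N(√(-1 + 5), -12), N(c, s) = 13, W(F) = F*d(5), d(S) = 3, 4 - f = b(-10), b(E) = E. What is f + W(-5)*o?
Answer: -181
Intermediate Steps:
f = 14 (f = 4 - 1*(-10) = 4 + 10 = 14)
W(F) = 3*F (W(F) = F*3 = 3*F)
o = 13
f + W(-5)*o = 14 + (3*(-5))*13 = 14 - 15*13 = 14 - 195 = -181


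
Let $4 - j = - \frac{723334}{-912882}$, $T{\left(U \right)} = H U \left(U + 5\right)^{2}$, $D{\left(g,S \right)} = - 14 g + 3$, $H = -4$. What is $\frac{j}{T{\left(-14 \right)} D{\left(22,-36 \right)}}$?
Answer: $- \frac{1464097}{631476994680} \approx -2.3185 \cdot 10^{-6}$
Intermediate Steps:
$D{\left(g,S \right)} = 3 - 14 g$
$T{\left(U \right)} = - 4 U \left(5 + U\right)^{2}$ ($T{\left(U \right)} = - 4 U \left(U + 5\right)^{2} = - 4 U \left(5 + U\right)^{2}$)
$j = \frac{1464097}{456441}$ ($j = 4 - - \frac{723334}{-912882} = 4 - \left(-723334\right) \left(- \frac{1}{912882}\right) = 4 - \frac{361667}{456441} = \frac{1464097}{456441} \approx 3.2076$)
$\frac{j}{T{\left(-14 \right)} D{\left(22,-36 \right)}} = \frac{1464097}{456441 \left(-4\right) \left(-14\right) \left(5 - 14\right)^{2} \left(3 - 308\right)} = \frac{1464097}{456441 \left(-4\right) \left(-14\right) \left(-9\right)^{2} \left(3 - 308\right)} = \frac{1464097}{456441 \left(-4\right) \left(-14\right) 81 \left(-305\right)} = \frac{1464097}{456441 \cdot 4536 \left(-305\right)} = \frac{1464097}{456441 \left(-1383480\right)} = \frac{1464097}{456441} \left(- \frac{1}{1383480}\right) = - \frac{1464097}{631476994680}$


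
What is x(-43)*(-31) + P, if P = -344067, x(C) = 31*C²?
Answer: -2120956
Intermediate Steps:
x(-43)*(-31) + P = (31*(-43)²)*(-31) - 344067 = (31*1849)*(-31) - 344067 = 57319*(-31) - 344067 = -1776889 - 344067 = -2120956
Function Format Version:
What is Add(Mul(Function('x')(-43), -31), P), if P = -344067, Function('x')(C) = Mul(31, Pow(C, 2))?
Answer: -2120956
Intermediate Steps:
Add(Mul(Function('x')(-43), -31), P) = Add(Mul(Mul(31, Pow(-43, 2)), -31), -344067) = Add(Mul(Mul(31, 1849), -31), -344067) = Add(Mul(57319, -31), -344067) = Add(-1776889, -344067) = -2120956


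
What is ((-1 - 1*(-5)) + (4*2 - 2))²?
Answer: 100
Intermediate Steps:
((-1 - 1*(-5)) + (4*2 - 2))² = ((-1 + 5) + (8 - 2))² = (4 + 6)² = 10² = 100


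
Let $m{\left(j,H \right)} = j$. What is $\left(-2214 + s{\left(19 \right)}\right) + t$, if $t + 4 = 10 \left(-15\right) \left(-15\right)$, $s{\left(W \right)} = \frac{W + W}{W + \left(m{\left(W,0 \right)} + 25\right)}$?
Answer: $\frac{2054}{63} \approx 32.603$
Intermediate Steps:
$s{\left(W \right)} = \frac{2 W}{25 + 2 W}$ ($s{\left(W \right)} = \frac{W + W}{W + \left(W + 25\right)} = \frac{2 W}{W + \left(25 + W\right)} = \frac{2 W}{25 + 2 W}$)
$t = 2246$ ($t = -4 + 10 \left(-15\right) \left(-15\right) = -4 - -2250 = -4 + 2250 = 2246$)
$\left(-2214 + s{\left(19 \right)}\right) + t = \left(-2214 + 2 \cdot 19 \frac{1}{25 + 2 \cdot 19}\right) + 2246 = \left(-2214 + 2 \cdot 19 \frac{1}{25 + 38}\right) + 2246 = \left(-2214 + 2 \cdot 19 \cdot \frac{1}{63}\right) + 2246 = \left(-2214 + \frac{38}{63}\right) + 2246 = - \frac{139444}{63} + 2246 = \frac{2054}{63}$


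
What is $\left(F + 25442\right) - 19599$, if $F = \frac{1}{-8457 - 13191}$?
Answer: $\frac{126489263}{21648} \approx 5843.0$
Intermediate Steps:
$F = - \frac{1}{21648}$ ($F = \frac{1}{-21648} = - \frac{1}{21648} \approx -4.6194 \cdot 10^{-5}$)
$\left(F + 25442\right) - 19599 = \left(- \frac{1}{21648} + 25442\right) - 19599 = \frac{550768415}{21648} - 19599 = \frac{126489263}{21648}$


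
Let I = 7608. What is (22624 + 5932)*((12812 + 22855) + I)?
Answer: 1235760900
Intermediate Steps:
(22624 + 5932)*((12812 + 22855) + I) = (22624 + 5932)*((12812 + 22855) + 7608) = 28556*(35667 + 7608) = 28556*43275 = 1235760900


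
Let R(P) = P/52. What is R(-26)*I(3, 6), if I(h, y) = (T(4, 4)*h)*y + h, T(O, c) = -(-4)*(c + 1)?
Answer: -363/2 ≈ -181.50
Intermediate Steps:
R(P) = P/52 (R(P) = P*(1/52) = P/52)
T(O, c) = 4 + 4*c (T(O, c) = -(-4)*(1 + c) = -(-4 - 4*c) = 4 + 4*c)
I(h, y) = h + 20*h*y (I(h, y) = ((4 + 4*4)*h)*y + h = ((4 + 16)*h)*y + h = (20*h)*y + h = 20*h*y + h = h + 20*h*y)
R(-26)*I(3, 6) = ((1/52)*(-26))*(3*(1 + 20*6)) = -3*(1 + 120)/2 = -3*121/2 = -½*363 = -363/2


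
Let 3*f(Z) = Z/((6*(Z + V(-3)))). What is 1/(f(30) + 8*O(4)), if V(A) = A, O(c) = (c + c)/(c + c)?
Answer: 81/653 ≈ 0.12404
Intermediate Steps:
O(c) = 1 (O(c) = (2*c)/((2*c)) = (2*c)*(1/(2*c)) = 1)
f(Z) = Z/(3*(-18 + 6*Z)) (f(Z) = (Z/((6*(Z - 3))))/3 = (Z/((6*(-3 + Z))))/3 = (Z/(-18 + 6*Z))/3 = Z/(3*(-18 + 6*Z)))
1/(f(30) + 8*O(4)) = 1/((1/18)*30/(-3 + 30) + 8*1) = 1/((1/18)*30/27 + 8) = 1/((1/18)*30*(1/27) + 8) = 1/(5/81 + 8) = 1/(653/81) = 81/653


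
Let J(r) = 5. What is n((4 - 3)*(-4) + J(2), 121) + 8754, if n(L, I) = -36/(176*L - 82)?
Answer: 411420/47 ≈ 8753.6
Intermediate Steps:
n(L, I) = -36/(-82 + 176*L)
n((4 - 3)*(-4) + J(2), 121) + 8754 = -18/(-41 + 88*((4 - 3)*(-4) + 5)) + 8754 = -18/(-41 + 88*(1*(-4) + 5)) + 8754 = -18/(-41 + 88*(-4 + 5)) + 8754 = -18/(-41 + 88*1) + 8754 = -18/(-41 + 88) + 8754 = -18/47 + 8754 = 411420/47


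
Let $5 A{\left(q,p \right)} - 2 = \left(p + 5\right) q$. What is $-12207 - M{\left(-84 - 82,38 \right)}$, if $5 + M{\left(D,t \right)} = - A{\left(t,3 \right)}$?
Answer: $- \frac{60704}{5} \approx -12141.0$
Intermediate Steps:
$A{\left(q,p \right)} = \frac{2}{5} + \frac{q \left(5 + p\right)}{5}$ ($A{\left(q,p \right)} = \frac{2}{5} + \frac{\left(p + 5\right) q}{5} = \frac{2}{5} + \frac{\left(5 + p\right) q}{5} = \frac{2}{5} + \frac{q \left(5 + p\right)}{5}$)
$M{\left(D,t \right)} = - \frac{27}{5} - \frac{8 t}{5}$ ($M{\left(D,t \right)} = -5 - \left(\frac{2}{5} + t + \frac{1}{5} \cdot 3 t\right) = -5 - \left(\frac{2}{5} + t + \frac{3 t}{5}\right) = -5 - \left(\frac{2}{5} + \frac{8 t}{5}\right) = - \frac{27}{5} - \frac{8 t}{5}$)
$-12207 - M{\left(-84 - 82,38 \right)} = -12207 - \left(- \frac{27}{5} - \frac{304}{5}\right) = -12207 - - \frac{331}{5} = -12207 + \frac{331}{5} = - \frac{60704}{5}$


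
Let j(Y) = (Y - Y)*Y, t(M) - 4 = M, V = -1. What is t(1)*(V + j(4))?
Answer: -5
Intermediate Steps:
t(M) = 4 + M
j(Y) = 0 (j(Y) = 0*Y = 0)
t(1)*(V + j(4)) = (4 + 1)*(-1 + 0) = 5*(-1) = -5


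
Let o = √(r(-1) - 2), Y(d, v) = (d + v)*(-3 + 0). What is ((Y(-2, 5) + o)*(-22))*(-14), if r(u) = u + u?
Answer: -2772 + 616*I ≈ -2772.0 + 616.0*I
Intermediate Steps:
r(u) = 2*u
Y(d, v) = -3*d - 3*v (Y(d, v) = (d + v)*(-3) = -3*d - 3*v)
o = 2*I (o = √(2*(-1) - 2) = √(-2 - 2) = √(-4) = 2*I ≈ 2.0*I)
((Y(-2, 5) + o)*(-22))*(-14) = (((-3*(-2) - 3*5) + 2*I)*(-22))*(-14) = (((6 - 15) + 2*I)*(-22))*(-14) = ((-9 + 2*I)*(-22))*(-14) = (198 - 44*I)*(-14) = -2772 + 616*I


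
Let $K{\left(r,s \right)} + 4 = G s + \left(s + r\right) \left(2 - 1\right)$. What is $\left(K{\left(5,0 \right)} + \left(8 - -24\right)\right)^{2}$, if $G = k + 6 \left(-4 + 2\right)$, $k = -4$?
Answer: $1089$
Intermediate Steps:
$G = -16$ ($G = -4 + 6 \left(-4 + 2\right) = -4 + 6 \left(-2\right) = -4 - 12 = -16$)
$K{\left(r,s \right)} = -4 + r - 15 s$ ($K{\left(r,s \right)} = -4 - \left(16 s - \left(s + r\right) \left(2 - 1\right)\right) = -4 - \left(16 s - \left(r + s\right) 1\right) = -4 + \left(- 16 s + \left(r + s\right)\right) = -4 + \left(r - 15 s\right) = -4 + r - 15 s$)
$\left(K{\left(5,0 \right)} + \left(8 - -24\right)\right)^{2} = \left(\left(-4 + 5 - 0\right) + \left(8 - -24\right)\right)^{2} = \left(\left(-4 + 5 + 0\right) + \left(8 + 24\right)\right)^{2} = \left(1 + 32\right)^{2} = 33^{2} = 1089$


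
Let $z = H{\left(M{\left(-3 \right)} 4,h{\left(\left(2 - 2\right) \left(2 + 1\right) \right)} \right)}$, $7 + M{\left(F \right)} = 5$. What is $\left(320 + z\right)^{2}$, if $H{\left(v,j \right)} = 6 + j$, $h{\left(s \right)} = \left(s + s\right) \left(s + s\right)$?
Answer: $106276$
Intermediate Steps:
$M{\left(F \right)} = -2$ ($M{\left(F \right)} = -7 + 5 = -2$)
$h{\left(s \right)} = 4 s^{2}$ ($h{\left(s \right)} = 2 s 2 s = 4 s^{2}$)
$z = 6$ ($z = 6 + 4 \left(\left(2 - 2\right) \left(2 + 1\right)\right)^{2} = 6 + 4 \left(0 \cdot 3\right)^{2} = 6 + 4 \cdot 0^{2} = 6 + 4 \cdot 0 = 6 + 0 = 6$)
$\left(320 + z\right)^{2} = \left(320 + 6\right)^{2} = 326^{2} = 106276$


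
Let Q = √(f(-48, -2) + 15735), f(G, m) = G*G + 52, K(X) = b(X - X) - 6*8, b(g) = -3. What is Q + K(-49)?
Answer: -51 + √18091 ≈ 83.503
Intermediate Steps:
K(X) = -51 (K(X) = -3 - 6*8 = -3 - 48 = -51)
f(G, m) = 52 + G² (f(G, m) = G² + 52 = 52 + G²)
Q = √18091 (Q = √((52 + (-48)²) + 15735) = √((52 + 2304) + 15735) = √(2356 + 15735) = √18091 ≈ 134.50)
Q + K(-49) = √18091 - 51 = -51 + √18091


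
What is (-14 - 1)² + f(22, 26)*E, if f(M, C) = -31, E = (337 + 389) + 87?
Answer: -24978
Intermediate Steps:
E = 813 (E = 726 + 87 = 813)
(-14 - 1)² + f(22, 26)*E = (-14 - 1)² - 31*813 = (-15)² - 25203 = 225 - 25203 = -24978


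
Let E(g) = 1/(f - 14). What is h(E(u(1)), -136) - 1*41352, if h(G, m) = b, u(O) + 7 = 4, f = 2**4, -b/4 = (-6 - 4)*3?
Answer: -41232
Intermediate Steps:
b = 120 (b = -4*(-6 - 4)*3 = -(-40)*3 = -4*(-30) = 120)
f = 16
u(O) = -3 (u(O) = -7 + 4 = -3)
E(g) = 1/2 (E(g) = 1/(16 - 14) = 1/2)
h(G, m) = 120
h(E(u(1)), -136) - 1*41352 = 120 - 1*41352 = 120 - 41352 = -41232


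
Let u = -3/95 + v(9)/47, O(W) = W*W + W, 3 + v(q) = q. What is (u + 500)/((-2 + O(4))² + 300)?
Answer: 2232929/2786160 ≈ 0.80144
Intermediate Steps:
v(q) = -3 + q
O(W) = W + W² (O(W) = W² + W = W + W²)
u = 429/4465 (u = -3/95 + (-3 + 9)/47 = -3*1/95 + 6*(1/47) = -3/95 + 6/47 = 429/4465 ≈ 0.096081)
(u + 500)/((-2 + O(4))² + 300) = (429/4465 + 500)/((-2 + 4*(1 + 4))² + 300) = 2232929/(4465*((-2 + 4*5)² + 300)) = 2232929/(4465*((-2 + 20)² + 300)) = 2232929/(4465*(18² + 300)) = 2232929/(4465*(324 + 300)) = (2232929/4465)/624 = (2232929/4465)*(1/624) = 2232929/2786160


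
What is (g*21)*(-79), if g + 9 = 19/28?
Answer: 55221/4 ≈ 13805.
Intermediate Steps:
g = -233/28 (g = -9 + 19/28 = -233/28 ≈ -8.3214)
(g*21)*(-79) = -233/28*21*(-79) = -699/4*(-79) = 55221/4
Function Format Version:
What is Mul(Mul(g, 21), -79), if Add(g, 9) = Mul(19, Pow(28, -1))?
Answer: Rational(55221, 4) ≈ 13805.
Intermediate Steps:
g = Rational(-233, 28) (g = Add(-9, Mul(19, Pow(28, -1))) = Add(-9, Mul(19, Rational(1, 28))) = Add(-9, Rational(19, 28)) = Rational(-233, 28) ≈ -8.3214)
Mul(Mul(g, 21), -79) = Mul(Mul(Rational(-233, 28), 21), -79) = Mul(Rational(-699, 4), -79) = Rational(55221, 4)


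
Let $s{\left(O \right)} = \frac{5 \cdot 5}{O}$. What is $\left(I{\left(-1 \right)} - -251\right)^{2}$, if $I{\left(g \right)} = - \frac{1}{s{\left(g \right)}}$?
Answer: $\frac{39388176}{625} \approx 63021.0$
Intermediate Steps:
$s{\left(O \right)} = \frac{25}{O}$
$I{\left(g \right)} = - \frac{g}{25}$ ($I{\left(g \right)} = - \frac{1}{25 \frac{1}{g}} = - \frac{g}{25}$)
$\left(I{\left(-1 \right)} - -251\right)^{2} = \left(\left(- \frac{1}{25}\right) \left(-1\right) - -251\right)^{2} = \left(\frac{1}{25} + 251\right)^{2} = \left(\frac{6276}{25}\right)^{2} = \frac{39388176}{625}$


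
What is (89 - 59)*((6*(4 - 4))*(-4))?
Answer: 0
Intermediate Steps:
(89 - 59)*((6*(4 - 4))*(-4)) = 30*((6*0)*(-4)) = 30*(0*(-4)) = 30*0 = 0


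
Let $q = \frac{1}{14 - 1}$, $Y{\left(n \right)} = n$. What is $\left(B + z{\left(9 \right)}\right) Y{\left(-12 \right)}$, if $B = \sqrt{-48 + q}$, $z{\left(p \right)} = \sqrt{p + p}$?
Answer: $- 36 \sqrt{2} - \frac{12 i \sqrt{8099}}{13} \approx -50.912 - 83.072 i$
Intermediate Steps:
$z{\left(p \right)} = \sqrt{2} \sqrt{p}$ ($z{\left(p \right)} = \sqrt{2 p} = \sqrt{2} \sqrt{p}$)
$q = \frac{1}{13} \approx 0.076923$
$B = \frac{i \sqrt{8099}}{13}$ ($B = \sqrt{-48 + \frac{1}{13}} = \sqrt{- \frac{623}{13}} = \frac{i \sqrt{8099}}{13} \approx 6.9227 i$)
$\left(B + z{\left(9 \right)}\right) Y{\left(-12 \right)} = \left(\frac{i \sqrt{8099}}{13} + \sqrt{2} \sqrt{9}\right) \left(-12\right) = \left(\frac{i \sqrt{8099}}{13} + \sqrt{2} \cdot 3\right) \left(-12\right) = \left(\frac{i \sqrt{8099}}{13} + 3 \sqrt{2}\right) \left(-12\right) = \left(3 \sqrt{2} + \frac{i \sqrt{8099}}{13}\right) \left(-12\right) = - 36 \sqrt{2} - \frac{12 i \sqrt{8099}}{13}$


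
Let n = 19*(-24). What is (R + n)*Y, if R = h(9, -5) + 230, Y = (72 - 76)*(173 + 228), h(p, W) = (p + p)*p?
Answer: 102656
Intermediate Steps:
n = -456
h(p, W) = 2*p**2 (h(p, W) = (2*p)*p = 2*p**2)
Y = -1604 (Y = -4*401 = -1604)
R = 392 (R = 2*9**2 + 230 = 2*81 + 230 = 162 + 230 = 392)
(R + n)*Y = (392 - 456)*(-1604) = -64*(-1604) = 102656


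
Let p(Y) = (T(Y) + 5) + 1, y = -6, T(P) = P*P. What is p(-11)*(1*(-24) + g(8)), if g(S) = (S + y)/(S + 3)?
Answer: -33274/11 ≈ -3024.9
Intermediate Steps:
T(P) = P²
g(S) = (-6 + S)/(3 + S) (g(S) = (S - 6)/(S + 3) = (-6 + S)/(3 + S))
p(Y) = 6 + Y² (p(Y) = (Y² + 5) + 1 = (5 + Y²) + 1 = 6 + Y²)
p(-11)*(1*(-24) + g(8)) = (6 + (-11)²)*(1*(-24) + (-6 + 8)/(3 + 8)) = (6 + 121)*(-24 + 2/11) = 127*(-24 + (1/11)*2) = 127*(-24 + 2/11) = 127*(-262/11) = -33274/11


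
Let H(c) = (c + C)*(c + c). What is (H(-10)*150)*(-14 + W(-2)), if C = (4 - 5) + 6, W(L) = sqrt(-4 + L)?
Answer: -210000 + 15000*I*sqrt(6) ≈ -2.1e+5 + 36742.0*I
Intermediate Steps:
C = 5 (C = -1 + 6 = 5)
H(c) = 2*c*(5 + c) (H(c) = (c + 5)*(c + c) = (5 + c)*(2*c) = 2*c*(5 + c))
(H(-10)*150)*(-14 + W(-2)) = ((2*(-10)*(5 - 10))*150)*(-14 + sqrt(-4 - 2)) = ((2*(-10)*(-5))*150)*(-14 + sqrt(-6)) = (100*150)*(-14 + I*sqrt(6)) = 15000*(-14 + I*sqrt(6)) = -210000 + 15000*I*sqrt(6)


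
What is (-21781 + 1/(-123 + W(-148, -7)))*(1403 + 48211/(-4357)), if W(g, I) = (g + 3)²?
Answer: -197216878240590/6505001 ≈ -3.0318e+7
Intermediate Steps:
W(g, I) = (3 + g)²
(-21781 + 1/(-123 + W(-148, -7)))*(1403 + 48211/(-4357)) = (-21781 + 1/(-123 + (3 - 148)²))*(1403 + 48211/(-4357)) = (-21781 + 1/(-123 + (-145)²))*(1403 + 48211*(-1/4357)) = (-21781 + 1/(-123 + 21025))*(1403 - 48211/4357) = (-21781 + 1/20902)*(6064660/4357) = -455266461/20902*6064660/4357 = -197216878240590/6505001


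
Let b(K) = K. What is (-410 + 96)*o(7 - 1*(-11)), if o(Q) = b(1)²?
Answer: -314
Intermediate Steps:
o(Q) = 1 (o(Q) = 1² = 1)
(-410 + 96)*o(7 - 1*(-11)) = (-410 + 96)*1 = -314*1 = -314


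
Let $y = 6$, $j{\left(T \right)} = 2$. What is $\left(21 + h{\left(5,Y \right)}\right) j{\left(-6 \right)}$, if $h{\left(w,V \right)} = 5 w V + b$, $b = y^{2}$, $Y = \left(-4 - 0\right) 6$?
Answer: $-1086$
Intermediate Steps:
$Y = -24$ ($Y = \left(-4 + 0\right) 6 = \left(-4\right) 6 = -24$)
$b = 36$ ($b = 6^{2} = 36$)
$h{\left(w,V \right)} = 36 + 5 V w$ ($h{\left(w,V \right)} = 5 w V + 36 = 5 V w + 36 = 36 + 5 V w$)
$\left(21 + h{\left(5,Y \right)}\right) j{\left(-6 \right)} = \left(21 + \left(36 + 5 \left(-24\right) 5\right)\right) 2 = \left(21 + \left(36 - 600\right)\right) 2 = \left(21 - 564\right) 2 = \left(-543\right) 2 = -1086$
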